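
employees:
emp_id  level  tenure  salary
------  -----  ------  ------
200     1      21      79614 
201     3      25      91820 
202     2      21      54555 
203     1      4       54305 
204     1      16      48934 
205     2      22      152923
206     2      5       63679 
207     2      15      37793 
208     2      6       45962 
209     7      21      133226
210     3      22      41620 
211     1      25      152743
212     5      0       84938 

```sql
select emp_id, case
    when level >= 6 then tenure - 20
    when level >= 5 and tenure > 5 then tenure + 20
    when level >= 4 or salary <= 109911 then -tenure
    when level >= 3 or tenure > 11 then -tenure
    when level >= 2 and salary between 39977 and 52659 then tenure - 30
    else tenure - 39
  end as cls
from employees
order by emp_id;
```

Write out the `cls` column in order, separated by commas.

emp_id=200: level >= 4 or salary <= 109911 → -21
emp_id=201: level >= 4 or salary <= 109911 → -25
emp_id=202: level >= 4 or salary <= 109911 → -21
emp_id=203: level >= 4 or salary <= 109911 → -4
emp_id=204: level >= 4 or salary <= 109911 → -16
emp_id=205: level >= 3 or tenure > 11 → -22
emp_id=206: level >= 4 or salary <= 109911 → -5
emp_id=207: level >= 4 or salary <= 109911 → -15
emp_id=208: level >= 4 or salary <= 109911 → -6
emp_id=209: level >= 6 → 1
emp_id=210: level >= 4 or salary <= 109911 → -22
emp_id=211: level >= 3 or tenure > 11 → -25
emp_id=212: level >= 4 or salary <= 109911 → 0

-21, -25, -21, -4, -16, -22, -5, -15, -6, 1, -22, -25, 0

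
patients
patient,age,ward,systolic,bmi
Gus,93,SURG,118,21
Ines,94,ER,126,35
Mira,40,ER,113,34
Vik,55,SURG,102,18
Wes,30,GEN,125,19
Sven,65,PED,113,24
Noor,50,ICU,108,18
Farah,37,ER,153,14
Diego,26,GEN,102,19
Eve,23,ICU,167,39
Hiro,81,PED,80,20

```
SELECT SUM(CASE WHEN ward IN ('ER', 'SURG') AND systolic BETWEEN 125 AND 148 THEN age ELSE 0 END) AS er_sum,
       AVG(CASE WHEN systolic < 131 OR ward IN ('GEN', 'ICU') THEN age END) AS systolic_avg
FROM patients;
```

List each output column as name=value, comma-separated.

er_sum=94, systolic_avg=55.7

[er_sum: ward IN ('ER', 'SURG') AND systolic BETWEEN 125 AND 148]
patient=Gus: ✗
patient=Ines: ✓ → 94
patient=Mira: ✗
patient=Vik: ✗
patient=Wes: ✗
patient=Sven: ✗
patient=Noor: ✗
patient=Farah: ✗
patient=Diego: ✗
patient=Eve: ✗
patient=Hiro: ✗
er_sum = 94
—
[systolic_avg: systolic < 131 OR ward IN ('GEN', 'ICU')]
patient=Gus: ✓ → 93
patient=Ines: ✓ → 94
patient=Mira: ✓ → 40
patient=Vik: ✓ → 55
patient=Wes: ✓ → 30
patient=Sven: ✓ → 65
patient=Noor: ✓ → 50
patient=Farah: ✗
patient=Diego: ✓ → 26
patient=Eve: ✓ → 23
patient=Hiro: ✓ → 81
systolic_avg = (93 + 94 + 40 + 55 + 30 + 65 + 50 + 26 + 23 + 81) / 10 = 55.7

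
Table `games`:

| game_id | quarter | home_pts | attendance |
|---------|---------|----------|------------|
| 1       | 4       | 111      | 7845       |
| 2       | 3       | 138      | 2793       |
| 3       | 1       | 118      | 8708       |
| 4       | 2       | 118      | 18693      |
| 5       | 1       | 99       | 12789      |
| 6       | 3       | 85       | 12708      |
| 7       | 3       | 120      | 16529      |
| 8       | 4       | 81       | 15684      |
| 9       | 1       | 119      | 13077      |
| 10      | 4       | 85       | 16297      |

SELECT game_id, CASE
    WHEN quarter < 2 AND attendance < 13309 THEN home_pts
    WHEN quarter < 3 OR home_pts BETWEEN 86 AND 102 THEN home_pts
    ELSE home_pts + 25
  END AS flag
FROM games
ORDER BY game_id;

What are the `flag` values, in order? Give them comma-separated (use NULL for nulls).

game_id=1: ELSE → 136
game_id=2: ELSE → 163
game_id=3: quarter < 2 AND attendance < 13309 → 118
game_id=4: quarter < 3 OR home_pts BETWEEN 86 AND 102 → 118
game_id=5: quarter < 2 AND attendance < 13309 → 99
game_id=6: ELSE → 110
game_id=7: ELSE → 145
game_id=8: ELSE → 106
game_id=9: quarter < 2 AND attendance < 13309 → 119
game_id=10: ELSE → 110

136, 163, 118, 118, 99, 110, 145, 106, 119, 110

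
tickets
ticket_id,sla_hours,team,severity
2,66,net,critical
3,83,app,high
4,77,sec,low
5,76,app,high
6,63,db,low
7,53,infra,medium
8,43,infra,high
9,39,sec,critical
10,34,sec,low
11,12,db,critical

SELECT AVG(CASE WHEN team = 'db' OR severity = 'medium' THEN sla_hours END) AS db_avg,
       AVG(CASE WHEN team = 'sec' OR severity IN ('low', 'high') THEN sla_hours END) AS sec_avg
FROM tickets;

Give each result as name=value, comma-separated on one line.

[db_avg: team = 'db' OR severity = 'medium']
ticket_id=2: ✗
ticket_id=3: ✗
ticket_id=4: ✗
ticket_id=5: ✗
ticket_id=6: ✓ → 63
ticket_id=7: ✓ → 53
ticket_id=8: ✗
ticket_id=9: ✗
ticket_id=10: ✗
ticket_id=11: ✓ → 12
db_avg = (63 + 53 + 12) / 3 = 42.6666666667
—
[sec_avg: team = 'sec' OR severity IN ('low', 'high')]
ticket_id=2: ✗
ticket_id=3: ✓ → 83
ticket_id=4: ✓ → 77
ticket_id=5: ✓ → 76
ticket_id=6: ✓ → 63
ticket_id=7: ✗
ticket_id=8: ✓ → 43
ticket_id=9: ✓ → 39
ticket_id=10: ✓ → 34
ticket_id=11: ✗
sec_avg = (83 + 77 + 76 + 63 + 43 + 39 + 34) / 7 = 59.2857142857

db_avg=42.6666666667, sec_avg=59.2857142857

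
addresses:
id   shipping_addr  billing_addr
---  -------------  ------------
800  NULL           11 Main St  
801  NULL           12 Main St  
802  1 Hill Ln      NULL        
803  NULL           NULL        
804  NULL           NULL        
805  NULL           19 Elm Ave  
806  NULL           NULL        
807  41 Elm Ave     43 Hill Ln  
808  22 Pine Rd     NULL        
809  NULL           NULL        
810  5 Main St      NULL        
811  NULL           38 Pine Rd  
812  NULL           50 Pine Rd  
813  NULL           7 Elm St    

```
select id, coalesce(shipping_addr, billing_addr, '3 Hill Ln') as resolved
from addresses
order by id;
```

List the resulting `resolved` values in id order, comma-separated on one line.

id=800: shipping_addr=NULL, billing_addr=11 Main St → 11 Main St
id=801: shipping_addr=NULL, billing_addr=12 Main St → 12 Main St
id=802: shipping_addr=1 Hill Ln → 1 Hill Ln
id=803: shipping_addr=NULL, billing_addr=NULL, → literal 3 Hill Ln → 3 Hill Ln
id=804: shipping_addr=NULL, billing_addr=NULL, → literal 3 Hill Ln → 3 Hill Ln
id=805: shipping_addr=NULL, billing_addr=19 Elm Ave → 19 Elm Ave
id=806: shipping_addr=NULL, billing_addr=NULL, → literal 3 Hill Ln → 3 Hill Ln
id=807: shipping_addr=41 Elm Ave → 41 Elm Ave
id=808: shipping_addr=22 Pine Rd → 22 Pine Rd
id=809: shipping_addr=NULL, billing_addr=NULL, → literal 3 Hill Ln → 3 Hill Ln
id=810: shipping_addr=5 Main St → 5 Main St
id=811: shipping_addr=NULL, billing_addr=38 Pine Rd → 38 Pine Rd
id=812: shipping_addr=NULL, billing_addr=50 Pine Rd → 50 Pine Rd
id=813: shipping_addr=NULL, billing_addr=7 Elm St → 7 Elm St

11 Main St, 12 Main St, 1 Hill Ln, 3 Hill Ln, 3 Hill Ln, 19 Elm Ave, 3 Hill Ln, 41 Elm Ave, 22 Pine Rd, 3 Hill Ln, 5 Main St, 38 Pine Rd, 50 Pine Rd, 7 Elm St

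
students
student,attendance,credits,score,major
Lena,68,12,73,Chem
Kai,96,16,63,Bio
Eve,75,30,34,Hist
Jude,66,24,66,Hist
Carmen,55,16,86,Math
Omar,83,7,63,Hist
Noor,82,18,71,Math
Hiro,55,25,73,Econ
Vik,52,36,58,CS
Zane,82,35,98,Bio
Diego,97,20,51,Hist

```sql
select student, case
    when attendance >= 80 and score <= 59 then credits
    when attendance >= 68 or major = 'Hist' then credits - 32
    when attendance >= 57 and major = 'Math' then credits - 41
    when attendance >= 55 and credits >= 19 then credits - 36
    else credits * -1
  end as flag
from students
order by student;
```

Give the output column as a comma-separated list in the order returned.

-16, 20, -2, -11, -8, -16, -20, -14, -25, -36, 3

student=Carmen: ELSE → -16
student=Diego: attendance >= 80 and score <= 59 → 20
student=Eve: attendance >= 68 or major = 'Hist' → -2
student=Hiro: attendance >= 55 and credits >= 19 → -11
student=Jude: attendance >= 68 or major = 'Hist' → -8
student=Kai: attendance >= 68 or major = 'Hist' → -16
student=Lena: attendance >= 68 or major = 'Hist' → -20
student=Noor: attendance >= 68 or major = 'Hist' → -14
student=Omar: attendance >= 68 or major = 'Hist' → -25
student=Vik: ELSE → -36
student=Zane: attendance >= 68 or major = 'Hist' → 3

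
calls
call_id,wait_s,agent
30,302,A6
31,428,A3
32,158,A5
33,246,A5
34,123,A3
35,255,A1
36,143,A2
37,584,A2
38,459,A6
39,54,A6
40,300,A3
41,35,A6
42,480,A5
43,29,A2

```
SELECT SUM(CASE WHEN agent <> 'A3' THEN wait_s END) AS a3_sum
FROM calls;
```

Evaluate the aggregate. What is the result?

call_id=30: ✓ → 302
call_id=31: ✗
call_id=32: ✓ → 158
call_id=33: ✓ → 246
call_id=34: ✗
call_id=35: ✓ → 255
call_id=36: ✓ → 143
call_id=37: ✓ → 584
call_id=38: ✓ → 459
call_id=39: ✓ → 54
call_id=40: ✗
call_id=41: ✓ → 35
call_id=42: ✓ → 480
call_id=43: ✓ → 29
a3_sum = 302 + 158 + 246 + 255 + 143 + 584 + 459 + 54 + 35 + 480 + 29 = 2745

2745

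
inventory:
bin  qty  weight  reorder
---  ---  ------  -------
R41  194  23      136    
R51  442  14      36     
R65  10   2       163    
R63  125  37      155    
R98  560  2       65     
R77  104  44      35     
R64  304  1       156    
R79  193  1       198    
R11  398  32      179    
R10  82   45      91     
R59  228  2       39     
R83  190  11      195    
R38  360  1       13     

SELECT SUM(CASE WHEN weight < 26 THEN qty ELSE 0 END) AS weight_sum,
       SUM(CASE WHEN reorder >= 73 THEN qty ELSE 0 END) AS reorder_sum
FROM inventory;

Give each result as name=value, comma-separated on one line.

weight_sum=2481, reorder_sum=1496

[weight_sum: weight < 26]
bin=R41: ✓ → 194
bin=R51: ✓ → 442
bin=R65: ✓ → 10
bin=R63: ✗
bin=R98: ✓ → 560
bin=R77: ✗
bin=R64: ✓ → 304
bin=R79: ✓ → 193
bin=R11: ✗
bin=R10: ✗
bin=R59: ✓ → 228
bin=R83: ✓ → 190
bin=R38: ✓ → 360
weight_sum = 194 + 442 + 10 + 560 + 304 + 193 + 228 + 190 + 360 = 2481
—
[reorder_sum: reorder >= 73]
bin=R41: ✓ → 194
bin=R51: ✗
bin=R65: ✓ → 10
bin=R63: ✓ → 125
bin=R98: ✗
bin=R77: ✗
bin=R64: ✓ → 304
bin=R79: ✓ → 193
bin=R11: ✓ → 398
bin=R10: ✓ → 82
bin=R59: ✗
bin=R83: ✓ → 190
bin=R38: ✗
reorder_sum = 194 + 10 + 125 + 304 + 193 + 398 + 82 + 190 = 1496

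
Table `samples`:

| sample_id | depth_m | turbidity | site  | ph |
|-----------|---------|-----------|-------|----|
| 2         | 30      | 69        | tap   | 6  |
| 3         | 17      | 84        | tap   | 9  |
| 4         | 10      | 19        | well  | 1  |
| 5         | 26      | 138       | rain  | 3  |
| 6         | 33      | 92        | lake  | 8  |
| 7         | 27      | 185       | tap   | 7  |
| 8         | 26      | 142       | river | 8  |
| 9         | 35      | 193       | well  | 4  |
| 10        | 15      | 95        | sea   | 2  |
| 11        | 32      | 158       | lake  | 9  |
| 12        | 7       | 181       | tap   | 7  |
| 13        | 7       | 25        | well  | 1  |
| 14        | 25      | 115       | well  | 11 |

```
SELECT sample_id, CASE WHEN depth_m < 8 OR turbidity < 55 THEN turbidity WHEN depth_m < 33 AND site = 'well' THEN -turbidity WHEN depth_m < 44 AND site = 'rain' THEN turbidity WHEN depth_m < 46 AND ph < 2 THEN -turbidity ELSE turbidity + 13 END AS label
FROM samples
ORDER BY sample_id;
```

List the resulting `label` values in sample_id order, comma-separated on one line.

82, 97, 19, 138, 105, 198, 155, 206, 108, 171, 181, 25, -115

sample_id=2: ELSE → 82
sample_id=3: ELSE → 97
sample_id=4: depth_m < 8 OR turbidity < 55 → 19
sample_id=5: depth_m < 44 AND site = 'rain' → 138
sample_id=6: ELSE → 105
sample_id=7: ELSE → 198
sample_id=8: ELSE → 155
sample_id=9: ELSE → 206
sample_id=10: ELSE → 108
sample_id=11: ELSE → 171
sample_id=12: depth_m < 8 OR turbidity < 55 → 181
sample_id=13: depth_m < 8 OR turbidity < 55 → 25
sample_id=14: depth_m < 33 AND site = 'well' → -115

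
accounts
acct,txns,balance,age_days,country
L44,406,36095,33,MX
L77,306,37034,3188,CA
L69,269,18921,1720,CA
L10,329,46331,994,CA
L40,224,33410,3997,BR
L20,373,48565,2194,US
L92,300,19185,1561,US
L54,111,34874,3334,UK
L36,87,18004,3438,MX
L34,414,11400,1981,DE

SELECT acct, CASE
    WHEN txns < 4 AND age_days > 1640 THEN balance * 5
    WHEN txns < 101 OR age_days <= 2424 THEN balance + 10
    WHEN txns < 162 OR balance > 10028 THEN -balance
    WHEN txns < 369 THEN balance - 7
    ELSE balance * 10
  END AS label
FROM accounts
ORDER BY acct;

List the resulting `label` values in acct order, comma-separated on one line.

acct=L10: txns < 101 OR age_days <= 2424 → 46341
acct=L20: txns < 101 OR age_days <= 2424 → 48575
acct=L34: txns < 101 OR age_days <= 2424 → 11410
acct=L36: txns < 101 OR age_days <= 2424 → 18014
acct=L40: txns < 162 OR balance > 10028 → -33410
acct=L44: txns < 101 OR age_days <= 2424 → 36105
acct=L54: txns < 162 OR balance > 10028 → -34874
acct=L69: txns < 101 OR age_days <= 2424 → 18931
acct=L77: txns < 162 OR balance > 10028 → -37034
acct=L92: txns < 101 OR age_days <= 2424 → 19195

46341, 48575, 11410, 18014, -33410, 36105, -34874, 18931, -37034, 19195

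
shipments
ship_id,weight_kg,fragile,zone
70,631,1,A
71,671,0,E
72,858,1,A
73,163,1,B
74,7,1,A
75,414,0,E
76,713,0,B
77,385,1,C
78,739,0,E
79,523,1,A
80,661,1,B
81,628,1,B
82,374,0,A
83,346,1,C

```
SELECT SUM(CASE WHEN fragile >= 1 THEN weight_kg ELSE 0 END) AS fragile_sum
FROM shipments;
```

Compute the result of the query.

ship_id=70: ✓ → 631
ship_id=71: ✗
ship_id=72: ✓ → 858
ship_id=73: ✓ → 163
ship_id=74: ✓ → 7
ship_id=75: ✗
ship_id=76: ✗
ship_id=77: ✓ → 385
ship_id=78: ✗
ship_id=79: ✓ → 523
ship_id=80: ✓ → 661
ship_id=81: ✓ → 628
ship_id=82: ✗
ship_id=83: ✓ → 346
fragile_sum = 631 + 858 + 163 + 7 + 385 + 523 + 661 + 628 + 346 = 4202

4202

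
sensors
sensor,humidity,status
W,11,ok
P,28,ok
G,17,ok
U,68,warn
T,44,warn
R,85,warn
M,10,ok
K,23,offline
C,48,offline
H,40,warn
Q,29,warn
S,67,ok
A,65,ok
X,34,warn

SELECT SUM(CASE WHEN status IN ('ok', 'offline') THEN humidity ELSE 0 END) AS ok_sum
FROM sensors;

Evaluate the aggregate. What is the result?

269

sensor=W: ✓ → 11
sensor=P: ✓ → 28
sensor=G: ✓ → 17
sensor=U: ✗
sensor=T: ✗
sensor=R: ✗
sensor=M: ✓ → 10
sensor=K: ✓ → 23
sensor=C: ✓ → 48
sensor=H: ✗
sensor=Q: ✗
sensor=S: ✓ → 67
sensor=A: ✓ → 65
sensor=X: ✗
ok_sum = 11 + 28 + 17 + 10 + 23 + 48 + 67 + 65 = 269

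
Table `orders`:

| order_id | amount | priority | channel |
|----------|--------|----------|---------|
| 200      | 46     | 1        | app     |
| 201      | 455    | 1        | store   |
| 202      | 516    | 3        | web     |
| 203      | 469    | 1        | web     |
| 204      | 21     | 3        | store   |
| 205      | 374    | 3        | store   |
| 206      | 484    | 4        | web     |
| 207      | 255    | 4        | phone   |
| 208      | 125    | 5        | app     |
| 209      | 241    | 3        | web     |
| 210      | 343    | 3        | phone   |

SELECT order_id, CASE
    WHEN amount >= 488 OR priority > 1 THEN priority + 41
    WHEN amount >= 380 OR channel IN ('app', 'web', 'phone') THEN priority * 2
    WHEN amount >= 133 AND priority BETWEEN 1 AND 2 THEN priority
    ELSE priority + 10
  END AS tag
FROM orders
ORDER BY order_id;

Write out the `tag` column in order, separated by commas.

order_id=200: amount >= 380 OR channel IN ('app', 'web', 'phone') → 2
order_id=201: amount >= 380 OR channel IN ('app', 'web', 'phone') → 2
order_id=202: amount >= 488 OR priority > 1 → 44
order_id=203: amount >= 380 OR channel IN ('app', 'web', 'phone') → 2
order_id=204: amount >= 488 OR priority > 1 → 44
order_id=205: amount >= 488 OR priority > 1 → 44
order_id=206: amount >= 488 OR priority > 1 → 45
order_id=207: amount >= 488 OR priority > 1 → 45
order_id=208: amount >= 488 OR priority > 1 → 46
order_id=209: amount >= 488 OR priority > 1 → 44
order_id=210: amount >= 488 OR priority > 1 → 44

2, 2, 44, 2, 44, 44, 45, 45, 46, 44, 44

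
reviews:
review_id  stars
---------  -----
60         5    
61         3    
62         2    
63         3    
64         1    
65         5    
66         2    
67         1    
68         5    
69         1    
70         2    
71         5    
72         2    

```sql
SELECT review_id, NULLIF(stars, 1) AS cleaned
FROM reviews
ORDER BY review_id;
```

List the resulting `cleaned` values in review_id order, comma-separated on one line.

5, 3, 2, 3, NULL, 5, 2, NULL, 5, NULL, 2, 5, 2

review_id=60: stars=5 vs 1: differ → 5
review_id=61: stars=3 vs 1: differ → 3
review_id=62: stars=2 vs 1: differ → 2
review_id=63: stars=3 vs 1: differ → 3
review_id=64: stars=1 vs 1: equal → NULL
review_id=65: stars=5 vs 1: differ → 5
review_id=66: stars=2 vs 1: differ → 2
review_id=67: stars=1 vs 1: equal → NULL
review_id=68: stars=5 vs 1: differ → 5
review_id=69: stars=1 vs 1: equal → NULL
review_id=70: stars=2 vs 1: differ → 2
review_id=71: stars=5 vs 1: differ → 5
review_id=72: stars=2 vs 1: differ → 2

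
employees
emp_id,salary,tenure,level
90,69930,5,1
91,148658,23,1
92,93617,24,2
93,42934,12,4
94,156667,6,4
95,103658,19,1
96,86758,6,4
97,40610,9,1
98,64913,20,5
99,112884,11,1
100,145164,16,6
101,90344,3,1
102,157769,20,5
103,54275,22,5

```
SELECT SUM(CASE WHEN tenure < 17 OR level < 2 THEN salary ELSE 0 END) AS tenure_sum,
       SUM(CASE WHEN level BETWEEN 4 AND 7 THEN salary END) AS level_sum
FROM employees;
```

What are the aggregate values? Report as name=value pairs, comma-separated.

tenure_sum=997607, level_sum=708480

[tenure_sum: tenure < 17 OR level < 2]
emp_id=90: ✓ → 69930
emp_id=91: ✓ → 148658
emp_id=92: ✗
emp_id=93: ✓ → 42934
emp_id=94: ✓ → 156667
emp_id=95: ✓ → 103658
emp_id=96: ✓ → 86758
emp_id=97: ✓ → 40610
emp_id=98: ✗
emp_id=99: ✓ → 112884
emp_id=100: ✓ → 145164
emp_id=101: ✓ → 90344
emp_id=102: ✗
emp_id=103: ✗
tenure_sum = 69930 + 148658 + 42934 + 156667 + 103658 + 86758 + 40610 + 112884 + 145164 + 90344 = 997607
—
[level_sum: level BETWEEN 4 AND 7]
emp_id=90: ✗
emp_id=91: ✗
emp_id=92: ✗
emp_id=93: ✓ → 42934
emp_id=94: ✓ → 156667
emp_id=95: ✗
emp_id=96: ✓ → 86758
emp_id=97: ✗
emp_id=98: ✓ → 64913
emp_id=99: ✗
emp_id=100: ✓ → 145164
emp_id=101: ✗
emp_id=102: ✓ → 157769
emp_id=103: ✓ → 54275
level_sum = 42934 + 156667 + 86758 + 64913 + 145164 + 157769 + 54275 = 708480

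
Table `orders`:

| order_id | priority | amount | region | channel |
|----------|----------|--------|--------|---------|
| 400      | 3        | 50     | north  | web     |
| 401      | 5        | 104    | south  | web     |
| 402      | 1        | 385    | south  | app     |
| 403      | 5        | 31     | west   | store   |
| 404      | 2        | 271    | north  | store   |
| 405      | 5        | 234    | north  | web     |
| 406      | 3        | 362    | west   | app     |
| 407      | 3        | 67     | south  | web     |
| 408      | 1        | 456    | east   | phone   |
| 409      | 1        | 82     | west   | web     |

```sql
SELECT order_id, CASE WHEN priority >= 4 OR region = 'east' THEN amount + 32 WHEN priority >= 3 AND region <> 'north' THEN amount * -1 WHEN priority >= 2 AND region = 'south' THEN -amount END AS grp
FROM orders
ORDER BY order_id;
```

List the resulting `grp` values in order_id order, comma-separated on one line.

NULL, 136, NULL, 63, NULL, 266, -362, -67, 488, NULL

order_id=400: (no match → NULL) → NULL
order_id=401: priority >= 4 OR region = 'east' → 136
order_id=402: (no match → NULL) → NULL
order_id=403: priority >= 4 OR region = 'east' → 63
order_id=404: (no match → NULL) → NULL
order_id=405: priority >= 4 OR region = 'east' → 266
order_id=406: priority >= 3 AND region <> 'north' → -362
order_id=407: priority >= 3 AND region <> 'north' → -67
order_id=408: priority >= 4 OR region = 'east' → 488
order_id=409: (no match → NULL) → NULL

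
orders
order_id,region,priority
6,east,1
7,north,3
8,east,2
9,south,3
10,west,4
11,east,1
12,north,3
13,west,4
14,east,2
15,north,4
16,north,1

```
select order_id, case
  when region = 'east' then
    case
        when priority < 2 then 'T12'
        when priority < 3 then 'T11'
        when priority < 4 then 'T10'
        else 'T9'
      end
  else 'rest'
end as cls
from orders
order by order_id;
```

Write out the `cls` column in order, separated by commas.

T12, rest, T11, rest, rest, T12, rest, rest, T11, rest, rest

order_id=6: region='east' → inner[priority < 2] → T12
order_id=7: region='north' → outer ELSE → rest
order_id=8: region='east' → inner[priority < 3] → T11
order_id=9: region='south' → outer ELSE → rest
order_id=10: region='west' → outer ELSE → rest
order_id=11: region='east' → inner[priority < 2] → T12
order_id=12: region='north' → outer ELSE → rest
order_id=13: region='west' → outer ELSE → rest
order_id=14: region='east' → inner[priority < 3] → T11
order_id=15: region='north' → outer ELSE → rest
order_id=16: region='north' → outer ELSE → rest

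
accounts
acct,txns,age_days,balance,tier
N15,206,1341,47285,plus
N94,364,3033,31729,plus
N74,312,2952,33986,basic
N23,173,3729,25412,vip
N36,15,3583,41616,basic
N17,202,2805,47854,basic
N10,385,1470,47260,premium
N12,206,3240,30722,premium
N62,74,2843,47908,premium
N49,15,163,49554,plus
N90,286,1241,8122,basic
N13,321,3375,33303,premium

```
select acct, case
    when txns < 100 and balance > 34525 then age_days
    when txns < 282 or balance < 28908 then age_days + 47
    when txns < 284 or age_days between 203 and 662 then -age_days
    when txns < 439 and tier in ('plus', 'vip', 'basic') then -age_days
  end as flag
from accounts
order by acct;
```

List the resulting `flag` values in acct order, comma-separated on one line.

NULL, 3287, NULL, 1388, 2852, 3776, 3583, 163, 2843, -2952, 1288, -3033

acct=N10: (no match → NULL) → NULL
acct=N12: txns < 282 or balance < 28908 → 3287
acct=N13: (no match → NULL) → NULL
acct=N15: txns < 282 or balance < 28908 → 1388
acct=N17: txns < 282 or balance < 28908 → 2852
acct=N23: txns < 282 or balance < 28908 → 3776
acct=N36: txns < 100 and balance > 34525 → 3583
acct=N49: txns < 100 and balance > 34525 → 163
acct=N62: txns < 100 and balance > 34525 → 2843
acct=N74: txns < 439 and tier in ('plus', 'vip', 'basic') → -2952
acct=N90: txns < 282 or balance < 28908 → 1288
acct=N94: txns < 439 and tier in ('plus', 'vip', 'basic') → -3033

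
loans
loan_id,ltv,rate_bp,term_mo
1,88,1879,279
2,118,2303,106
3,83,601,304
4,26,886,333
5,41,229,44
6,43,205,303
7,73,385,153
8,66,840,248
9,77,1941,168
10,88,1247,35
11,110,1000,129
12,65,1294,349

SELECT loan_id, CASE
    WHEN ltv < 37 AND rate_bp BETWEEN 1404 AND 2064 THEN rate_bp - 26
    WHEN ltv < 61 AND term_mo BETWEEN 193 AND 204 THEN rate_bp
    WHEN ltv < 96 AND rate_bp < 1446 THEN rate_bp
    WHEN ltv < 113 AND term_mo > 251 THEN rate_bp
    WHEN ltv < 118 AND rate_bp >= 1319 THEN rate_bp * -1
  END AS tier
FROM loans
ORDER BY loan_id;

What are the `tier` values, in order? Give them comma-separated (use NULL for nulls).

loan_id=1: ltv < 113 AND term_mo > 251 → 1879
loan_id=2: (no match → NULL) → NULL
loan_id=3: ltv < 96 AND rate_bp < 1446 → 601
loan_id=4: ltv < 96 AND rate_bp < 1446 → 886
loan_id=5: ltv < 96 AND rate_bp < 1446 → 229
loan_id=6: ltv < 96 AND rate_bp < 1446 → 205
loan_id=7: ltv < 96 AND rate_bp < 1446 → 385
loan_id=8: ltv < 96 AND rate_bp < 1446 → 840
loan_id=9: ltv < 118 AND rate_bp >= 1319 → -1941
loan_id=10: ltv < 96 AND rate_bp < 1446 → 1247
loan_id=11: (no match → NULL) → NULL
loan_id=12: ltv < 96 AND rate_bp < 1446 → 1294

1879, NULL, 601, 886, 229, 205, 385, 840, -1941, 1247, NULL, 1294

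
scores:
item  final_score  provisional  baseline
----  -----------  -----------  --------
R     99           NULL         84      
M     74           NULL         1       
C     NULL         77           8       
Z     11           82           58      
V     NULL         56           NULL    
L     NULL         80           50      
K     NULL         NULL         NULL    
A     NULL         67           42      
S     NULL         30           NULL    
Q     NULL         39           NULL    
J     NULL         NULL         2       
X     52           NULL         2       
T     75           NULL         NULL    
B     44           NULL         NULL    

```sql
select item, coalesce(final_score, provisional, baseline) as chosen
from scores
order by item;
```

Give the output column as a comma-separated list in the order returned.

item=A: final_score=NULL, provisional=67 → 67
item=B: final_score=44 → 44
item=C: final_score=NULL, provisional=77 → 77
item=J: final_score=NULL, provisional=NULL, baseline=2 → 2
item=K: final_score=NULL, provisional=NULL, baseline=NULL (all NULL) → NULL
item=L: final_score=NULL, provisional=80 → 80
item=M: final_score=74 → 74
item=Q: final_score=NULL, provisional=39 → 39
item=R: final_score=99 → 99
item=S: final_score=NULL, provisional=30 → 30
item=T: final_score=75 → 75
item=V: final_score=NULL, provisional=56 → 56
item=X: final_score=52 → 52
item=Z: final_score=11 → 11

67, 44, 77, 2, NULL, 80, 74, 39, 99, 30, 75, 56, 52, 11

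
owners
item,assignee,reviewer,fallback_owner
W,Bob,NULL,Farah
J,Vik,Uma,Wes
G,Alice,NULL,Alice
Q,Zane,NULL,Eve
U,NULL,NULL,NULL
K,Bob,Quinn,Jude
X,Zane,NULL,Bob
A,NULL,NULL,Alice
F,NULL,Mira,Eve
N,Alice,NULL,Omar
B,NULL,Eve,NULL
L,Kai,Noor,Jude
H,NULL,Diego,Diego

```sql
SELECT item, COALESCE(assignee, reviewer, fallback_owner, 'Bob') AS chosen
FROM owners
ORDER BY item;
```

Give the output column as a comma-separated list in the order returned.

Alice, Eve, Mira, Alice, Diego, Vik, Bob, Kai, Alice, Zane, Bob, Bob, Zane

item=A: assignee=NULL, reviewer=NULL, fallback_owner=Alice → Alice
item=B: assignee=NULL, reviewer=Eve → Eve
item=F: assignee=NULL, reviewer=Mira → Mira
item=G: assignee=Alice → Alice
item=H: assignee=NULL, reviewer=Diego → Diego
item=J: assignee=Vik → Vik
item=K: assignee=Bob → Bob
item=L: assignee=Kai → Kai
item=N: assignee=Alice → Alice
item=Q: assignee=Zane → Zane
item=U: assignee=NULL, reviewer=NULL, fallback_owner=NULL, → literal Bob → Bob
item=W: assignee=Bob → Bob
item=X: assignee=Zane → Zane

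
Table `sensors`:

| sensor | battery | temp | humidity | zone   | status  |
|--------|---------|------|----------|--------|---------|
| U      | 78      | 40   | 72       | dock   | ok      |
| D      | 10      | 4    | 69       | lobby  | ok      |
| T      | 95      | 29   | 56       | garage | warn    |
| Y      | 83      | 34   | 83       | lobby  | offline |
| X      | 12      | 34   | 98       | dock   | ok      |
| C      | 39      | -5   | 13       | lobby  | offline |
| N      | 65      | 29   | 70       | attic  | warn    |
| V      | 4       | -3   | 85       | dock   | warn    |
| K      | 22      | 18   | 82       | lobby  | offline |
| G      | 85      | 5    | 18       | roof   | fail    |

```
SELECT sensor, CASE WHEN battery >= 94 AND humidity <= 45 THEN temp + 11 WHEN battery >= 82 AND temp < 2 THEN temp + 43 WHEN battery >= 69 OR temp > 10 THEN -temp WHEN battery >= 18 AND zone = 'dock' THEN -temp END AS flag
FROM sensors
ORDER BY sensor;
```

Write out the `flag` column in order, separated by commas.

sensor=C: (no match → NULL) → NULL
sensor=D: (no match → NULL) → NULL
sensor=G: battery >= 69 OR temp > 10 → -5
sensor=K: battery >= 69 OR temp > 10 → -18
sensor=N: battery >= 69 OR temp > 10 → -29
sensor=T: battery >= 69 OR temp > 10 → -29
sensor=U: battery >= 69 OR temp > 10 → -40
sensor=V: (no match → NULL) → NULL
sensor=X: battery >= 69 OR temp > 10 → -34
sensor=Y: battery >= 69 OR temp > 10 → -34

NULL, NULL, -5, -18, -29, -29, -40, NULL, -34, -34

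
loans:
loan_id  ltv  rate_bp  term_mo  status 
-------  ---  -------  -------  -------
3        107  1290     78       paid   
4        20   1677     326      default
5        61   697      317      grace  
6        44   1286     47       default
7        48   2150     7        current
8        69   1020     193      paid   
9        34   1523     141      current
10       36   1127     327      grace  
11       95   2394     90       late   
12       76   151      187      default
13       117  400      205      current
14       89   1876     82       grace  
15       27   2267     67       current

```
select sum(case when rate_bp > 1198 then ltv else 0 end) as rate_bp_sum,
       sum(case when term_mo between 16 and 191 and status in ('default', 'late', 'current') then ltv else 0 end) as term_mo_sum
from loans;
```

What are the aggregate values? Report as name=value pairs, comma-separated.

rate_bp_sum=464, term_mo_sum=276

[rate_bp_sum: rate_bp > 1198]
loan_id=3: ✓ → 107
loan_id=4: ✓ → 20
loan_id=5: ✗
loan_id=6: ✓ → 44
loan_id=7: ✓ → 48
loan_id=8: ✗
loan_id=9: ✓ → 34
loan_id=10: ✗
loan_id=11: ✓ → 95
loan_id=12: ✗
loan_id=13: ✗
loan_id=14: ✓ → 89
loan_id=15: ✓ → 27
rate_bp_sum = 107 + 20 + 44 + 48 + 34 + 95 + 89 + 27 = 464
—
[term_mo_sum: term_mo between 16 and 191 and status in ('default', 'late', 'current')]
loan_id=3: ✗
loan_id=4: ✗
loan_id=5: ✗
loan_id=6: ✓ → 44
loan_id=7: ✗
loan_id=8: ✗
loan_id=9: ✓ → 34
loan_id=10: ✗
loan_id=11: ✓ → 95
loan_id=12: ✓ → 76
loan_id=13: ✗
loan_id=14: ✗
loan_id=15: ✓ → 27
term_mo_sum = 44 + 34 + 95 + 76 + 27 = 276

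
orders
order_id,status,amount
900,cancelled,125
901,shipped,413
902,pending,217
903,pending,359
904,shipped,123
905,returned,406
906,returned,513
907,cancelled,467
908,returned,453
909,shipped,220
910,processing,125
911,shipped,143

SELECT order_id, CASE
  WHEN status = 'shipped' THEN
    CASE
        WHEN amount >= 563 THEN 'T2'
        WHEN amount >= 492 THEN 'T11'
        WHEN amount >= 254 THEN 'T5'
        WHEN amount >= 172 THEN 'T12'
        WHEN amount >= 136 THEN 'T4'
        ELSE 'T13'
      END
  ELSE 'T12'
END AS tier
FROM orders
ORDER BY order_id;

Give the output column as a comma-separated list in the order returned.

T12, T5, T12, T12, T13, T12, T12, T12, T12, T12, T12, T4

order_id=900: status='cancelled' → outer ELSE → T12
order_id=901: status='shipped' → inner[amount >= 254] → T5
order_id=902: status='pending' → outer ELSE → T12
order_id=903: status='pending' → outer ELSE → T12
order_id=904: status='shipped' → inner[ELSE] → T13
order_id=905: status='returned' → outer ELSE → T12
order_id=906: status='returned' → outer ELSE → T12
order_id=907: status='cancelled' → outer ELSE → T12
order_id=908: status='returned' → outer ELSE → T12
order_id=909: status='shipped' → inner[amount >= 172] → T12
order_id=910: status='processing' → outer ELSE → T12
order_id=911: status='shipped' → inner[amount >= 136] → T4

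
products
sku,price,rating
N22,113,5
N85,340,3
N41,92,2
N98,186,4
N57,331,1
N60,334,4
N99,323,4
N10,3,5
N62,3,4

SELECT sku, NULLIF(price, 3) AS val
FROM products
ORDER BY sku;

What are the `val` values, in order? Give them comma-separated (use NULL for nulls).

NULL, 113, 92, 331, 334, NULL, 340, 186, 323

sku=N10: price=3 vs 3: equal → NULL
sku=N22: price=113 vs 3: differ → 113
sku=N41: price=92 vs 3: differ → 92
sku=N57: price=331 vs 3: differ → 331
sku=N60: price=334 vs 3: differ → 334
sku=N62: price=3 vs 3: equal → NULL
sku=N85: price=340 vs 3: differ → 340
sku=N98: price=186 vs 3: differ → 186
sku=N99: price=323 vs 3: differ → 323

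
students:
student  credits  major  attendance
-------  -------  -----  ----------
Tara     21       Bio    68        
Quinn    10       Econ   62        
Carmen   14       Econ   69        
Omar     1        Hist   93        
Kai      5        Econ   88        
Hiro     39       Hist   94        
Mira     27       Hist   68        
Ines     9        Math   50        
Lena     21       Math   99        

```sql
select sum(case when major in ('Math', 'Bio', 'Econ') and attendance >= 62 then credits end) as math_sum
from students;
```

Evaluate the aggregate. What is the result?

student=Tara: ✓ → 21
student=Quinn: ✓ → 10
student=Carmen: ✓ → 14
student=Omar: ✗
student=Kai: ✓ → 5
student=Hiro: ✗
student=Mira: ✗
student=Ines: ✗
student=Lena: ✓ → 21
math_sum = 21 + 10 + 14 + 5 + 21 = 71

71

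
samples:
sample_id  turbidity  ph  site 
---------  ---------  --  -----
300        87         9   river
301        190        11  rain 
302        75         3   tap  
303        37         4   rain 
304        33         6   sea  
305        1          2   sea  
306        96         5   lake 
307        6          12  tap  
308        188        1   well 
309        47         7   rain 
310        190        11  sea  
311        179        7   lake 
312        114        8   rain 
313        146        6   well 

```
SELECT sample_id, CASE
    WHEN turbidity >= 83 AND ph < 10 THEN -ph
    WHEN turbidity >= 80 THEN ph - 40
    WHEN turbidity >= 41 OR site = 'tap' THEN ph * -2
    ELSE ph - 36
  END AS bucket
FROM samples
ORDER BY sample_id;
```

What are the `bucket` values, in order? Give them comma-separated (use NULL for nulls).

sample_id=300: turbidity >= 83 AND ph < 10 → -9
sample_id=301: turbidity >= 80 → -29
sample_id=302: turbidity >= 41 OR site = 'tap' → -6
sample_id=303: ELSE → -32
sample_id=304: ELSE → -30
sample_id=305: ELSE → -34
sample_id=306: turbidity >= 83 AND ph < 10 → -5
sample_id=307: turbidity >= 41 OR site = 'tap' → -24
sample_id=308: turbidity >= 83 AND ph < 10 → -1
sample_id=309: turbidity >= 41 OR site = 'tap' → -14
sample_id=310: turbidity >= 80 → -29
sample_id=311: turbidity >= 83 AND ph < 10 → -7
sample_id=312: turbidity >= 83 AND ph < 10 → -8
sample_id=313: turbidity >= 83 AND ph < 10 → -6

-9, -29, -6, -32, -30, -34, -5, -24, -1, -14, -29, -7, -8, -6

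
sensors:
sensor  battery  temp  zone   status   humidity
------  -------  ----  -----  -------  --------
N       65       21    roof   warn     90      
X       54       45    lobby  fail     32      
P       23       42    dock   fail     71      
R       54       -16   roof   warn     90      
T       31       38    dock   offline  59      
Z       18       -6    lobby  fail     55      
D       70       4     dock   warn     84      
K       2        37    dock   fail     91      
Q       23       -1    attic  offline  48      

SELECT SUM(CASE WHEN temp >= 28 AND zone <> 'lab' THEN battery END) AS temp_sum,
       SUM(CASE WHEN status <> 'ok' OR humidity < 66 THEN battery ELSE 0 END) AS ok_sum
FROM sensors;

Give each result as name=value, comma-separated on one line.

temp_sum=110, ok_sum=340

[temp_sum: temp >= 28 AND zone <> 'lab']
sensor=N: ✗
sensor=X: ✓ → 54
sensor=P: ✓ → 23
sensor=R: ✗
sensor=T: ✓ → 31
sensor=Z: ✗
sensor=D: ✗
sensor=K: ✓ → 2
sensor=Q: ✗
temp_sum = 54 + 23 + 31 + 2 = 110
—
[ok_sum: status <> 'ok' OR humidity < 66]
sensor=N: ✓ → 65
sensor=X: ✓ → 54
sensor=P: ✓ → 23
sensor=R: ✓ → 54
sensor=T: ✓ → 31
sensor=Z: ✓ → 18
sensor=D: ✓ → 70
sensor=K: ✓ → 2
sensor=Q: ✓ → 23
ok_sum = 65 + 54 + 23 + 54 + 31 + 18 + 70 + 2 + 23 = 340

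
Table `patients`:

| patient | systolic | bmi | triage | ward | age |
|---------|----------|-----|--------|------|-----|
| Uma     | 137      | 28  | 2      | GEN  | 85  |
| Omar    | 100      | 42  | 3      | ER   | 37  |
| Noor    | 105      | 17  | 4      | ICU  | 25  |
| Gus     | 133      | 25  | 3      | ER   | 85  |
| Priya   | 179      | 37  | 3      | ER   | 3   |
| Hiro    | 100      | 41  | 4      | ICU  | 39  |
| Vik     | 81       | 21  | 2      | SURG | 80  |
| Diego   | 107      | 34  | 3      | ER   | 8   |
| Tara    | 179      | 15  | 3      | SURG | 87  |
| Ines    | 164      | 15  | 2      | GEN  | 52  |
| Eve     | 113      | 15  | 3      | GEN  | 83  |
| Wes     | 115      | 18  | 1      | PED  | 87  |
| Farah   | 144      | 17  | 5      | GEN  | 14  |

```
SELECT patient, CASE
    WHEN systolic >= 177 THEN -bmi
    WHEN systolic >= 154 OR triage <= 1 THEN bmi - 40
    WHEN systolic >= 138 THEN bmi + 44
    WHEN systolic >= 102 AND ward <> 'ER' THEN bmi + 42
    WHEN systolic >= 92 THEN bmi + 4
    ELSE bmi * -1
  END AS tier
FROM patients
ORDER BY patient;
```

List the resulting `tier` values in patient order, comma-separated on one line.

38, 57, 61, 29, 45, -25, 59, 46, -37, -15, 70, -21, -22

patient=Diego: systolic >= 92 → 38
patient=Eve: systolic >= 102 AND ward <> 'ER' → 57
patient=Farah: systolic >= 138 → 61
patient=Gus: systolic >= 92 → 29
patient=Hiro: systolic >= 92 → 45
patient=Ines: systolic >= 154 OR triage <= 1 → -25
patient=Noor: systolic >= 102 AND ward <> 'ER' → 59
patient=Omar: systolic >= 92 → 46
patient=Priya: systolic >= 177 → -37
patient=Tara: systolic >= 177 → -15
patient=Uma: systolic >= 102 AND ward <> 'ER' → 70
patient=Vik: ELSE → -21
patient=Wes: systolic >= 154 OR triage <= 1 → -22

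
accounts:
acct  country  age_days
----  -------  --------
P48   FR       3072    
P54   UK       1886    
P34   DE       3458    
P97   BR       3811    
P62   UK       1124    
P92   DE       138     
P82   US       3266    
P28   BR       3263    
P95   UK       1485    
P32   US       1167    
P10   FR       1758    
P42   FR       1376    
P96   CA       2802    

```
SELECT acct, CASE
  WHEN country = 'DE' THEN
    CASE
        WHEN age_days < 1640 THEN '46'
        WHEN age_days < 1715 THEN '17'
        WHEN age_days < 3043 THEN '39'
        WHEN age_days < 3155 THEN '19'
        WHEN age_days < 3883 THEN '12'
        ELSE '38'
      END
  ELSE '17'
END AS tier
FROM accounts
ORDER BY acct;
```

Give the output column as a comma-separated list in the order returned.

acct=P10: country='FR' → outer ELSE → 17
acct=P28: country='BR' → outer ELSE → 17
acct=P32: country='US' → outer ELSE → 17
acct=P34: country='DE' → inner[age_days < 3883] → 12
acct=P42: country='FR' → outer ELSE → 17
acct=P48: country='FR' → outer ELSE → 17
acct=P54: country='UK' → outer ELSE → 17
acct=P62: country='UK' → outer ELSE → 17
acct=P82: country='US' → outer ELSE → 17
acct=P92: country='DE' → inner[age_days < 1640] → 46
acct=P95: country='UK' → outer ELSE → 17
acct=P96: country='CA' → outer ELSE → 17
acct=P97: country='BR' → outer ELSE → 17

17, 17, 17, 12, 17, 17, 17, 17, 17, 46, 17, 17, 17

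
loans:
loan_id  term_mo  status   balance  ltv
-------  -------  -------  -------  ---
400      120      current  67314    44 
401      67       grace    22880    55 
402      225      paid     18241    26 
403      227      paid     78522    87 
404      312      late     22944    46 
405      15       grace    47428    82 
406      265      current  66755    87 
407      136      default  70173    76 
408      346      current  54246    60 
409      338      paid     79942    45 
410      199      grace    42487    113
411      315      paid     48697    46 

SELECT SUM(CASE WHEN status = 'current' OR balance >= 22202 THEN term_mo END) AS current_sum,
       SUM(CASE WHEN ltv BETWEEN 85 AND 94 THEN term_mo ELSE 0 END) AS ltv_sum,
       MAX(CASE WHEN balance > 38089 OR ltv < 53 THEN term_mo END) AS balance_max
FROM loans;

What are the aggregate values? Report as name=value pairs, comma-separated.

current_sum=2340, ltv_sum=492, balance_max=346

[current_sum: status = 'current' OR balance >= 22202]
loan_id=400: ✓ → 120
loan_id=401: ✓ → 67
loan_id=402: ✗
loan_id=403: ✓ → 227
loan_id=404: ✓ → 312
loan_id=405: ✓ → 15
loan_id=406: ✓ → 265
loan_id=407: ✓ → 136
loan_id=408: ✓ → 346
loan_id=409: ✓ → 338
loan_id=410: ✓ → 199
loan_id=411: ✓ → 315
current_sum = 120 + 67 + 227 + 312 + 15 + 265 + 136 + 346 + 338 + 199 + 315 = 2340
—
[ltv_sum: ltv BETWEEN 85 AND 94]
loan_id=400: ✗
loan_id=401: ✗
loan_id=402: ✗
loan_id=403: ✓ → 227
loan_id=404: ✗
loan_id=405: ✗
loan_id=406: ✓ → 265
loan_id=407: ✗
loan_id=408: ✗
loan_id=409: ✗
loan_id=410: ✗
loan_id=411: ✗
ltv_sum = 227 + 265 = 492
—
[balance_max: balance > 38089 OR ltv < 53]
loan_id=400: ✓ → 120
loan_id=401: ✗
loan_id=402: ✓ → 225
loan_id=403: ✓ → 227
loan_id=404: ✓ → 312
loan_id=405: ✓ → 15
loan_id=406: ✓ → 265
loan_id=407: ✓ → 136
loan_id=408: ✓ → 346
loan_id=409: ✓ → 338
loan_id=410: ✓ → 199
loan_id=411: ✓ → 315
balance_max = MAX(120, 225, 227, 312, 15, 265, 136, 346, 338, 199, 315) = 346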